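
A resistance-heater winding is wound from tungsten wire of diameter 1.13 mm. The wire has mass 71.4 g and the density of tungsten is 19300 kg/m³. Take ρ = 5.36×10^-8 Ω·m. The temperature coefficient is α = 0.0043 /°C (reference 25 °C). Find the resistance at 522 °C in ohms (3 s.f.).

0.619 Ω

A = π(d/2)² = π(5.6500e-04 m)² = 1.0029e-06 m²
L = m/(density·A) = 0.0714/(19300×1.0029e-06) = 3.689 m
R = ρL/A = (5.36×10^-8)(3.689)/(1.0029e-06) = 0.1972 Ω
R(522 °C) = 0.1972 × (1 + 0.0043×497) = 0.619 Ω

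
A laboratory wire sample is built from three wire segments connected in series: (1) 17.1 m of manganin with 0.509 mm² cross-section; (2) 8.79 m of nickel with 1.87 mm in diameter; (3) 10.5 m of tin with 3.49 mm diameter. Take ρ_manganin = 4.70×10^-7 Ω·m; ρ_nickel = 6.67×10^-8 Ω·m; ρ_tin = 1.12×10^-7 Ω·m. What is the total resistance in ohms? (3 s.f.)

Seg 1: A = 0.509 mm² = 5.090e-07 m²
R_1 = (4.70×10^-7)(17.1)/(5.090e-07) = 15.79 Ω
Seg 2: A = π(d/2)² = π(9.3500e-04 m)² = 2.746e-06 m²
R_2 = (6.67×10^-8)(8.79)/(2.746e-06) = 0.2135 Ω
Seg 3: A = π(d/2)² = π(1.7450e-03 m)² = 9.566e-06 m²
R_3 = (1.12×10^-7)(10.5)/(9.566e-06) = 0.1229 Ω
R_total = R_1 + R_2 + R_3 = 16.1 Ω

16.1 Ω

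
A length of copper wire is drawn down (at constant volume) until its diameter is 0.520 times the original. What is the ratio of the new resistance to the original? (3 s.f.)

Volume constant ⇒ L' = L/r² with r = 0.52. R' = ρL'/A' = ρ(L/r²)/(πr²d₀²/4) = R/r⁴.
Factor = 13.7

13.7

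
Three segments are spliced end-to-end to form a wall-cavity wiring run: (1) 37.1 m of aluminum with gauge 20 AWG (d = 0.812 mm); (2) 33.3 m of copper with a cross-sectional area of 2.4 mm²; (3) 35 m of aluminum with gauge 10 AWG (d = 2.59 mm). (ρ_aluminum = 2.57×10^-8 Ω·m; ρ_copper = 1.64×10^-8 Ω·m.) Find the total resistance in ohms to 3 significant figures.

Seg 1: A = π(0.812/2 mm)² = π(4.0600e-04 m)² = 5.178e-07 m²
R_1 = (2.57×10^-8)(37.1)/(5.178e-07) = 1.841 Ω
Seg 2: A = 2.4 mm² = 2.400e-06 m²
R_2 = (1.64×10^-8)(33.3)/(2.400e-06) = 0.2276 Ω
Seg 3: A = π(2.59/2 mm)² = π(1.2950e-03 m)² = 5.269e-06 m²
R_3 = (2.57×10^-8)(35)/(5.269e-06) = 0.1707 Ω
R_total = R_1 + R_2 + R_3 = 2.24 Ω

2.24 Ω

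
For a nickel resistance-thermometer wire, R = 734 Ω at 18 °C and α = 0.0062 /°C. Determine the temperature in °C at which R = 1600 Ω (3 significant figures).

R = R₀(1 + α(T − T₀)) ⇒ T = T₀ + (R/R₀ − 1)/α
T = 18 + (1600/734 − 1)/0.0062 = 18 + (1.18)/0.0062 = 208 °C

208 °C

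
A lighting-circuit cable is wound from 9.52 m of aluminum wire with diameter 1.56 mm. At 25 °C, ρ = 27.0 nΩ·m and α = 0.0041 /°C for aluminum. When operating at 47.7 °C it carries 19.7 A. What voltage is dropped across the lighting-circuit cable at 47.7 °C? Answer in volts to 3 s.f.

ρ = 27.0 nΩ·m = 2.70×10^-8 Ω·m
A = π(d/2)² = π(7.8000e-04 m)² = 1.911e-06 m²
R₍25₎ = ρL/A = (2.70×10^-8)(9.52)/(1.911e-06) = 0.1345 Ω
R₍47.7₎ = R₍25₎(1 + αΔT) = 0.1345 × (1 + 0.0041×22.7) = 0.147 Ω
V = IR = 19.7 × 0.147 = 2.90 V

2.90 V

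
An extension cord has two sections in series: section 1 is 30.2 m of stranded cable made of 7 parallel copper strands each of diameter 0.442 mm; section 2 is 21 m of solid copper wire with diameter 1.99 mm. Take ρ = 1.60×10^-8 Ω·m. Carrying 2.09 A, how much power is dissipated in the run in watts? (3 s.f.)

Section 1: A_strand = π(2.2100e-04)² = 1.534e-07 m²; R₁ = ρL/(N·A_s) = (1.60×10^-8)(30.2)/(7×1.534e-07) = 0.4499 Ω
Section 2: A = π(d/2)² = π(9.9500e-04 m)² = 3.110e-06 m²
R₂ = (1.60×10^-8)(21)/(3.110e-06) = 0.108 Ω
R = R₁ + R₂ = 0.5579 Ω
P = I²R = (2.09)² × 0.5579 = 2.44 W

2.44 W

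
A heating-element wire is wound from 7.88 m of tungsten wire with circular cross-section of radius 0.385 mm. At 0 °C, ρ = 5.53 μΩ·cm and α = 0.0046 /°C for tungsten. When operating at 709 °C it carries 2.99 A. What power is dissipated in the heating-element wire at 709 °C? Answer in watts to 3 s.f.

ρ = 5.53 μΩ·cm = 5.53×10^-8 Ω·m
A = πr² = π(3.8500e-04 m)² = 4.657e-07 m²
R₍0₎ = ρL/A = (5.53×10^-8)(7.88)/(4.657e-07) = 0.9358 Ω
R₍709₎ = R₍0₎(1 + αΔT) = 0.9358 × (1 + 0.0046×709) = 3.988 Ω
P = I²R = (2.99)² × 3.988 = 35.7 W

35.7 W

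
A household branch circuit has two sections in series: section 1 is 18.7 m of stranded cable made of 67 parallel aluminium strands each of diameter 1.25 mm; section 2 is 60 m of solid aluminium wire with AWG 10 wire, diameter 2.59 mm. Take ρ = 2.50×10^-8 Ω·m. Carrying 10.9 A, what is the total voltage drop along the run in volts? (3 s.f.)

3.17 V

Section 1: A_strand = π(6.2500e-04)² = 1.227e-06 m²; R₁ = ρL/(N·A_s) = (2.50×10^-8)(18.7)/(67×1.227e-06) = 0.005686 Ω
Section 2: A = π(2.59/2 mm)² = π(1.2950e-03 m)² = 5.269e-06 m²
R₂ = (2.50×10^-8)(60)/(5.269e-06) = 0.2847 Ω
R = R₁ + R₂ = 0.2904 Ω
V = IR = 10.9 × 0.2904 = 3.17 V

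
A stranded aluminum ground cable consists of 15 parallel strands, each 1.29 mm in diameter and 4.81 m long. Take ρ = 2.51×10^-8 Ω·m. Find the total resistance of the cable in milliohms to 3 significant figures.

6.16 mΩ

A_strand = π(6.4500e-04 m)² = 1.307e-06 m²
R_strand = ρL/A = (2.51×10^-8)(4.81)/(1.307e-06) = 0.09237 Ω
R_total = R_strand/N = 0.09237/15 = 6.16 mΩ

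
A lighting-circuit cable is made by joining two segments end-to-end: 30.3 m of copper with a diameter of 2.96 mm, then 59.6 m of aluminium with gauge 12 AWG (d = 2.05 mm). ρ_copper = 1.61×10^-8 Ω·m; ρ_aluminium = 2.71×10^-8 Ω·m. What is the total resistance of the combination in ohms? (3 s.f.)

0.560 Ω

Segment 1: A = π(d/2)² = π(1.4800e-03 m)² = 6.881e-06 m²
R₁ = ρL/A = (1.61×10^-8)(30.3)/(6.881e-06) = 0.07089 Ω
Segment 2: A = π(2.05/2 mm)² = π(1.0250e-03 m)² = 3.301e-06 m²
R₂ = (2.71×10^-8)(59.6)/(3.301e-06) = 0.4893 Ω
R = R₁ + R₂ = 0.560 Ω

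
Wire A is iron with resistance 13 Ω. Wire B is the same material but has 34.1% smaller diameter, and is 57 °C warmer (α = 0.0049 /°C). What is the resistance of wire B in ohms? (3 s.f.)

38.3 Ω

R ∝ ρL/d² with ρ ∝ (1+αΔT), so R_B/R_A = (1 − 34.1/100)⁻² × (1 + 0.0049×57)
= 2.303 × 1.279 = 2.946
R_B = 2.946 × 13 = 38.3 Ω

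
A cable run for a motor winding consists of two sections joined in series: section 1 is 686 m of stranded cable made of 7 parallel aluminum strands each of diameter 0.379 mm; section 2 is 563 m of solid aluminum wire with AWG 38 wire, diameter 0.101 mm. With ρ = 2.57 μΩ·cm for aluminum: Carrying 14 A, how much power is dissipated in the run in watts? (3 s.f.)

ρ = 2.57 μΩ·cm = 2.57×10^-8 Ω·m
Section 1: A_strand = π(1.8950e-04)² = 1.128e-07 m²; R₁ = ρL/(N·A_s) = (2.57×10^-8)(686)/(7×1.128e-07) = 22.32 Ω
Section 2: A = π(0.101/2 mm)² = π(5.0500e-05 m)² = 8.012e-09 m²
R₂ = (2.57×10^-8)(563)/(8.012e-09) = 1806 Ω
R = R₁ + R₂ = 1828 Ω
P = I²R = (14)² × 1828 = 3.58×10^5 W

3.58×10^5 W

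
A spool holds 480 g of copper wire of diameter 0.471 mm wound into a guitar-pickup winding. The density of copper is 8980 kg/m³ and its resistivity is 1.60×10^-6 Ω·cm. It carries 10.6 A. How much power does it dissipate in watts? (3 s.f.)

3170 W

ρ = 1.60×10^-6 Ω·cm = 1.60×10^-8 Ω·m
A = π(d/2)² = π(2.3550e-04 m)² = 1.7423e-07 m²
L = m/(density·A) = 0.48/(8980×1.7423e-07) = 306.8 m
R = ρL/A = (1.60×10^-8)(306.8)/(1.7423e-07) = 28.17 Ω
P = I²R = (10.6)² × 28.17 = 3170 W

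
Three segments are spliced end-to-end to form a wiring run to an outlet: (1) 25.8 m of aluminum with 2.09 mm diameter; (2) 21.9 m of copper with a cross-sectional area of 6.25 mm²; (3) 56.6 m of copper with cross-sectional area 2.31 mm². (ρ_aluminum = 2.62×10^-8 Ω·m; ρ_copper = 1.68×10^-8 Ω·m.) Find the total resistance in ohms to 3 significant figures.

0.668 Ω

Seg 1: A = π(d/2)² = π(1.0450e-03 m)² = 3.431e-06 m²
R_1 = (2.62×10^-8)(25.8)/(3.431e-06) = 0.197 Ω
Seg 2: A = 6.25 mm² = 6.250e-06 m²
R_2 = (1.68×10^-8)(21.9)/(6.250e-06) = 0.05887 Ω
Seg 3: A = 2.31 mm² = 2.310e-06 m²
R_3 = (1.68×10^-8)(56.6)/(2.310e-06) = 0.4116 Ω
R_total = R_1 + R_2 + R_3 = 0.668 Ω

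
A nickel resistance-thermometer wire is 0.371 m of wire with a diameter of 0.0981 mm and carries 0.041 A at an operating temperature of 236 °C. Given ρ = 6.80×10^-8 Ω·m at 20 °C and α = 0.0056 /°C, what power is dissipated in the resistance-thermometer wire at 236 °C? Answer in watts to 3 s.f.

A = π(d/2)² = π(4.9050e-05 m)² = 7.558e-09 m²
R₍20₎ = ρL/A = (6.80×10^-8)(0.371)/(7.558e-09) = 3.338 Ω
R₍236₎ = R₍20₎(1 + αΔT) = 3.338 × (1 + 0.0056×216) = 7.375 Ω
P = I²R = (0.041)² × 7.375 = 0.0124 W

0.0124 W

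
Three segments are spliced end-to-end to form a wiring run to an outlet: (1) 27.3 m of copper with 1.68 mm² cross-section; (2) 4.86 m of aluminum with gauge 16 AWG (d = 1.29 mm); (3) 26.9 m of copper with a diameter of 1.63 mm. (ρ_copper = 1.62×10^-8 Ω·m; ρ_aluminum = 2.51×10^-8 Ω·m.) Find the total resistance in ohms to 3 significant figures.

0.565 Ω

Seg 1: A = 1.68 mm² = 1.680e-06 m²
R_1 = (1.62×10^-8)(27.3)/(1.680e-06) = 0.2633 Ω
Seg 2: A = π(1.29/2 mm)² = π(6.4500e-04 m)² = 1.307e-06 m²
R_2 = (2.51×10^-8)(4.86)/(1.307e-06) = 0.09333 Ω
Seg 3: A = π(d/2)² = π(8.1500e-04 m)² = 2.087e-06 m²
R_3 = (1.62×10^-8)(26.9)/(2.087e-06) = 0.2088 Ω
R_total = R_1 + R_2 + R_3 = 0.565 Ω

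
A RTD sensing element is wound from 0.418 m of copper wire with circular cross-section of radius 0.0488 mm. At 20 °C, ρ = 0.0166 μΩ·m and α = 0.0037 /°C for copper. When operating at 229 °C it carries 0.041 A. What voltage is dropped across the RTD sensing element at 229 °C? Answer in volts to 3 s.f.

0.0674 V

ρ = 0.0166 μΩ·m = 1.66×10^-8 Ω·m
A = πr² = π(4.8800e-05 m)² = 7.482e-09 m²
R₍20₎ = ρL/A = (1.66×10^-8)(0.418)/(7.482e-09) = 0.9275 Ω
R₍229₎ = R₍20₎(1 + αΔT) = 0.9275 × (1 + 0.0037×209) = 1.645 Ω
V = IR = 0.041 × 1.645 = 0.0674 V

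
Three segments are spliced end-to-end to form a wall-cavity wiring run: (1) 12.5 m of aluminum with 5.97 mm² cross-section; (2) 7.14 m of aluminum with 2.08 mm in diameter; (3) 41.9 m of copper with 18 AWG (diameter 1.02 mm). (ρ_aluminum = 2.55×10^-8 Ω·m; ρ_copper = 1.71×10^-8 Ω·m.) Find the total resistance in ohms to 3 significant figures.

Seg 1: A = 5.97 mm² = 5.970e-06 m²
R_1 = (2.55×10^-8)(12.5)/(5.970e-06) = 0.05339 Ω
Seg 2: A = π(d/2)² = π(1.0400e-03 m)² = 3.398e-06 m²
R_2 = (2.55×10^-8)(7.14)/(3.398e-06) = 0.05358 Ω
Seg 3: A = π(1.02/2 mm)² = π(5.1000e-04 m)² = 8.171e-07 m²
R_3 = (1.71×10^-8)(41.9)/(8.171e-07) = 0.8768 Ω
R_total = R_1 + R_2 + R_3 = 0.984 Ω

0.984 Ω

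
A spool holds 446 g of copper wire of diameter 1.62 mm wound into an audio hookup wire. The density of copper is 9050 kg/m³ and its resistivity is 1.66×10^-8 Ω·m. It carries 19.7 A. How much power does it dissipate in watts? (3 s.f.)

74.7 W

A = π(d/2)² = π(8.1000e-04 m)² = 2.0612e-06 m²
L = m/(density·A) = 0.446/(9050×2.0612e-06) = 23.91 m
R = ρL/A = (1.66×10^-8)(23.91)/(2.0612e-06) = 0.1926 Ω
P = I²R = (19.7)² × 0.1926 = 74.7 W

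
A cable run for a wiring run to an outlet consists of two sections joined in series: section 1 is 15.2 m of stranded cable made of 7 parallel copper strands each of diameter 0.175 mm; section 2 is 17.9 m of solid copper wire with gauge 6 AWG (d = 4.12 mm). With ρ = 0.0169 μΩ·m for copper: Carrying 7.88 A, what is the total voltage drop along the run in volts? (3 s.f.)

ρ = 0.0169 μΩ·m = 1.69×10^-8 Ω·m
Section 1: A_strand = π(8.7500e-05)² = 2.405e-08 m²; R₁ = ρL/(N·A_s) = (1.69×10^-8)(15.2)/(7×2.405e-08) = 1.526 Ω
Section 2: A = π(4.12/2 mm)² = π(2.0600e-03 m)² = 1.333e-05 m²
R₂ = (1.69×10^-8)(17.9)/(1.333e-05) = 0.02269 Ω
R = R₁ + R₂ = 1.548 Ω
V = IR = 7.88 × 1.548 = 12.2 V

12.2 V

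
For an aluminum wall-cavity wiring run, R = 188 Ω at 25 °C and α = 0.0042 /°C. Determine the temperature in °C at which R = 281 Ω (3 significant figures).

143 °C

R = R₀(1 + α(T − T₀)) ⇒ T = T₀ + (R/R₀ − 1)/α
T = 25 + (281/188 − 1)/0.0042 = 25 + (0.4947)/0.0042 = 143 °C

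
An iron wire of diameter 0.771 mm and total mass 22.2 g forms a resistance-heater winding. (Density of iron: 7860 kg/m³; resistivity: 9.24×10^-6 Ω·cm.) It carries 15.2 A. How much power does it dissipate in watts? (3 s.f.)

277 W

ρ = 9.24×10^-6 Ω·cm = 9.24×10^-8 Ω·m
A = π(d/2)² = π(3.8550e-04 m)² = 4.6687e-07 m²
L = m/(density·A) = 0.0222/(7860×4.6687e-07) = 6.05 m
R = ρL/A = (9.24×10^-8)(6.05)/(4.6687e-07) = 1.197 Ω
P = I²R = (15.2)² × 1.197 = 277 W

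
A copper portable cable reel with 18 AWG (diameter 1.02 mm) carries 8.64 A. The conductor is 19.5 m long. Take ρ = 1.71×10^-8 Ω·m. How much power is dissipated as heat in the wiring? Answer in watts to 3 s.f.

30.5 W

A = π(1.02/2 mm)² = π(5.1000e-04 m)² = 8.171e-07 m²
R = ρL/A = (1.71×10^-8)(19.5)/(8.171e-07) = 0.4081 Ω
P = I²R = (8.64)² × 0.4081 = 30.5 W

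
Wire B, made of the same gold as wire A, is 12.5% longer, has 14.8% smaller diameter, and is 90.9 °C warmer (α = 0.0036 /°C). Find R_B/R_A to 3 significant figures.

R ∝ ρL/d² with ρ ∝ (1+αΔT), so R_B/R_A = (1 + 12.5/100) × (1 − 14.8/100)⁻² × (1 + 0.0036×90.9)
= 1.125 × 1.378 × 1.327 = 2.06

2.06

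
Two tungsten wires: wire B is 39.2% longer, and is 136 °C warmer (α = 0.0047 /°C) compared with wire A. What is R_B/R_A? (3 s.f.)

R ∝ ρL/d² with ρ ∝ (1+αΔT), so R_B/R_A = (1 + 39.2/100) × (1 + 0.0047×136)
= 1.392 × 1.639 = 2.28

2.28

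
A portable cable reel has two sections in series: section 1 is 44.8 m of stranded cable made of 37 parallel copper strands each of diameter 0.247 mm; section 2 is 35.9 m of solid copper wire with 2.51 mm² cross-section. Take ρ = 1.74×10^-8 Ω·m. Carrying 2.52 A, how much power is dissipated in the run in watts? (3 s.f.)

4.37 W

Section 1: A_strand = π(1.2350e-04)² = 4.792e-08 m²; R₁ = ρL/(N·A_s) = (1.74×10^-8)(44.8)/(37×4.792e-08) = 0.4397 Ω
Section 2: A = 2.51 mm² = 2.510e-06 m²
R₂ = (1.74×10^-8)(35.9)/(2.510e-06) = 0.2489 Ω
R = R₁ + R₂ = 0.6886 Ω
P = I²R = (2.52)² × 0.6886 = 4.37 W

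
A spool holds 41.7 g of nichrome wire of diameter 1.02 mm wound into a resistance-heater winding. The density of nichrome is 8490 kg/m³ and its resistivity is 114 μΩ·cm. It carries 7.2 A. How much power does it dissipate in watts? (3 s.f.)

435 W

ρ = 114 μΩ·cm = 1.14×10^-6 Ω·m
A = π(d/2)² = π(5.1000e-04 m)² = 8.1713e-07 m²
L = m/(density·A) = 0.0417/(8490×8.1713e-07) = 6.011 m
R = ρL/A = (1.14×10^-6)(6.011)/(8.1713e-07) = 8.386 Ω
P = I²R = (7.2)² × 8.386 = 435 W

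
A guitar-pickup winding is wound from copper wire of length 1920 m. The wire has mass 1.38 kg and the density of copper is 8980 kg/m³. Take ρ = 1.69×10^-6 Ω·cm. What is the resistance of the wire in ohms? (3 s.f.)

ρ = 1.69×10^-6 Ω·cm = 1.69×10^-8 Ω·m
A = m/(density·L) = 1.38/(8980×1920) = 8.0039e-08 m²
R = ρL/A = (1.69×10^-8)(1920)/(8.0039e-08) = 405 Ω

405 Ω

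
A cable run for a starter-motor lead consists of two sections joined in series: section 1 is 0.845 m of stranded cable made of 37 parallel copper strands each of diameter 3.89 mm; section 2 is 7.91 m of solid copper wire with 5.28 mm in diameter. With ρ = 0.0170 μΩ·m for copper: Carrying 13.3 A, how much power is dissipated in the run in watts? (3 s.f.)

ρ = 0.0170 μΩ·m = 1.70×10^-8 Ω·m
Section 1: A_strand = π(1.9450e-03)² = 1.188e-05 m²; R₁ = ρL/(N·A_s) = (1.70×10^-8)(0.845)/(37×1.188e-05) = 3.267×10^-5 Ω
Section 2: A = π(d/2)² = π(2.6400e-03 m)² = 2.190e-05 m²
R₂ = (1.70×10^-8)(7.91)/(2.190e-05) = 0.006141 Ω
R = R₁ + R₂ = 0.006174 Ω
P = I²R = (13.3)² × 0.006174 = 1.09 W

1.09 W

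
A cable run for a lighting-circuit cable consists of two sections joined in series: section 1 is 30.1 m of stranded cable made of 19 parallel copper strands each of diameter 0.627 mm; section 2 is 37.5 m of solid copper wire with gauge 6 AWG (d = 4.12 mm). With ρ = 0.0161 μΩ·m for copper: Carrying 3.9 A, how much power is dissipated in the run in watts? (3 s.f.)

1.95 W

ρ = 0.0161 μΩ·m = 1.61×10^-8 Ω·m
Section 1: A_strand = π(3.1350e-04)² = 3.088e-07 m²; R₁ = ρL/(N·A_s) = (1.61×10^-8)(30.1)/(19×3.088e-07) = 0.08261 Ω
Section 2: A = π(4.12/2 mm)² = π(2.0600e-03 m)² = 1.333e-05 m²
R₂ = (1.61×10^-8)(37.5)/(1.333e-05) = 0.04529 Ω
R = R₁ + R₂ = 0.1279 Ω
P = I²R = (3.9)² × 0.1279 = 1.95 W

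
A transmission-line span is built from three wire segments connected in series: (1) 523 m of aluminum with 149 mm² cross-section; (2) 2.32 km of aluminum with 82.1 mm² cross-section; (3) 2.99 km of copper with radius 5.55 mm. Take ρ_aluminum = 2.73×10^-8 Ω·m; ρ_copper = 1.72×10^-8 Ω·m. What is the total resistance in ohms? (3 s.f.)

Seg 1: A = 149 mm² = 1.490e-04 m²
R_1 = (2.73×10^-8)(523)/(1.490e-04) = 0.09582 Ω
Seg 2: A = 82.1 mm² = 8.210e-05 m²
R_2 = (2.73×10^-8)(2320)/(8.210e-05) = 0.7714 Ω
Seg 3: A = πr² = π(5.5500e-03 m)² = 9.677e-05 m²
R_3 = (1.72×10^-8)(2990)/(9.677e-05) = 0.5315 Ω
R_total = R_1 + R_2 + R_3 = 1.40 Ω

1.40 Ω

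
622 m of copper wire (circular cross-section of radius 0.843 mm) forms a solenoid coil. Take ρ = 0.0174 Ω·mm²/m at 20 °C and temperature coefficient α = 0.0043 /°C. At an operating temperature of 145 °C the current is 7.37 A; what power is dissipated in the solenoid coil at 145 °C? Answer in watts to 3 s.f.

ρ = 0.0174 Ω·mm²/m = 1.74×10^-8 Ω·m
A = πr² = π(8.4300e-04 m)² = 2.233e-06 m²
R₍20₎ = ρL/A = (1.74×10^-8)(622)/(2.233e-06) = 4.848 Ω
R₍145₎ = R₍20₎(1 + αΔT) = 4.848 × (1 + 0.0043×125) = 7.453 Ω
P = I²R = (7.37)² × 7.453 = 405 W

405 W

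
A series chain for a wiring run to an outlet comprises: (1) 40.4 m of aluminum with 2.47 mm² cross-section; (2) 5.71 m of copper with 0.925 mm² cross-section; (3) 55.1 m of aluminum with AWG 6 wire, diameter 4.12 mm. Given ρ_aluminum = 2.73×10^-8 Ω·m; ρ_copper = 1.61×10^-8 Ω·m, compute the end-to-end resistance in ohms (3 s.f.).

0.659 Ω

Seg 1: A = 2.47 mm² = 2.470e-06 m²
R_1 = (2.73×10^-8)(40.4)/(2.470e-06) = 0.4465 Ω
Seg 2: A = 0.925 mm² = 9.250e-07 m²
R_2 = (1.61×10^-8)(5.71)/(9.250e-07) = 0.09938 Ω
Seg 3: A = π(4.12/2 mm)² = π(2.0600e-03 m)² = 1.333e-05 m²
R_3 = (2.73×10^-8)(55.1)/(1.333e-05) = 0.1128 Ω
R_total = R_1 + R_2 + R_3 = 0.659 Ω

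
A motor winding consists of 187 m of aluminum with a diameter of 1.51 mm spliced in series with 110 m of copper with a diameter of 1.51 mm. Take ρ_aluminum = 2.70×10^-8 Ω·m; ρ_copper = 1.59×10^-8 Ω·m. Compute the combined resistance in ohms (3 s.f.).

3.80 Ω

Segment 1: A = π(d/2)² = π(7.5500e-04 m)² = 1.791e-06 m²
R₁ = ρL/A = (2.70×10^-8)(187)/(1.791e-06) = 2.819 Ω
R₂ = (1.59×10^-8)(110)/(1.791e-06) = 0.9767 Ω
R = R₁ + R₂ = 3.80 Ω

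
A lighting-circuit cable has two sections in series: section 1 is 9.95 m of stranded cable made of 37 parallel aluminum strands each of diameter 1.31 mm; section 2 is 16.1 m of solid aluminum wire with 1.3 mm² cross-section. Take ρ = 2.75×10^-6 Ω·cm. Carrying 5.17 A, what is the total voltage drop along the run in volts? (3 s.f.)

1.79 V

ρ = 2.75×10^-6 Ω·cm = 2.75×10^-8 Ω·m
Section 1: A_strand = π(6.5500e-04)² = 1.348e-06 m²; R₁ = ρL/(N·A_s) = (2.75×10^-8)(9.95)/(37×1.348e-06) = 0.005487 Ω
Section 2: A = 1.3 mm² = 1.300e-06 m²
R₂ = (2.75×10^-8)(16.1)/(1.300e-06) = 0.3406 Ω
R = R₁ + R₂ = 0.3461 Ω
V = IR = 5.17 × 0.3461 = 1.79 V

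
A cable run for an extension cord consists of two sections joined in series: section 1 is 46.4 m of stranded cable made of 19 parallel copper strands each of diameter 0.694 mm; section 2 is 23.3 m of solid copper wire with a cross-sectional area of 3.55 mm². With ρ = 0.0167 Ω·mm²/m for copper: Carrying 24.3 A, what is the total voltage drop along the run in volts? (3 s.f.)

5.28 V

ρ = 0.0167 Ω·mm²/m = 1.67×10^-8 Ω·m
Section 1: A_strand = π(3.4700e-04)² = 3.783e-07 m²; R₁ = ρL/(N·A_s) = (1.67×10^-8)(46.4)/(19×3.783e-07) = 0.1078 Ω
Section 2: A = 3.55 mm² = 3.550e-06 m²
R₂ = (1.67×10^-8)(23.3)/(3.550e-06) = 0.1096 Ω
R = R₁ + R₂ = 0.2174 Ω
V = IR = 24.3 × 0.2174 = 5.28 V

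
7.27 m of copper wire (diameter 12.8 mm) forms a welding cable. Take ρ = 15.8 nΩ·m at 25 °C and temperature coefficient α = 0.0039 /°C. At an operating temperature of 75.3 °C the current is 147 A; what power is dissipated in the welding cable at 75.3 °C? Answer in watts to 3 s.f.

ρ = 15.8 nΩ·m = 1.58×10^-8 Ω·m
A = π(d/2)² = π(6.4000e-03 m)² = 1.287e-04 m²
R₍25₎ = ρL/A = (1.58×10^-8)(7.27)/(1.287e-04) = 8.927×10^-4 Ω
R₍75.3₎ = R₍25₎(1 + αΔT) = 8.927×10^-4 × (1 + 0.0039×50.3) = 0.001068 Ω
P = I²R = (147)² × 0.001068 = 23.1 W

23.1 W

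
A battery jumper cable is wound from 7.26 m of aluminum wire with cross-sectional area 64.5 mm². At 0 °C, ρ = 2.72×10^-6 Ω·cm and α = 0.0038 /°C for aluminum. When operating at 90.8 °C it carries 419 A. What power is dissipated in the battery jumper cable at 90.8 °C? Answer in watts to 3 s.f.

723 W

ρ = 2.72×10^-6 Ω·cm = 2.72×10^-8 Ω·m
A = 64.5 mm² = 6.450e-05 m²
R₍0₎ = ρL/A = (2.72×10^-8)(7.26)/(6.450e-05) = 0.003062 Ω
R₍90.8₎ = R₍0₎(1 + αΔT) = 0.003062 × (1 + 0.0038×90.8) = 0.004118 Ω
P = I²R = (419)² × 0.004118 = 723 W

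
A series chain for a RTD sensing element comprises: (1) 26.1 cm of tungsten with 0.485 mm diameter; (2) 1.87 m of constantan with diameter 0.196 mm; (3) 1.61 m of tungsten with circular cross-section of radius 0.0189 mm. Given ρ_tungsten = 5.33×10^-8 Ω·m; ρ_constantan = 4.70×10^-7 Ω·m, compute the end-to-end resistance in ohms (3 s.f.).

Seg 1: A = π(d/2)² = π(2.4250e-04 m)² = 1.847e-07 m²
R_1 = (5.33×10^-8)(0.261)/(1.847e-07) = 0.0753 Ω
Seg 2: A = π(d/2)² = π(9.8000e-05 m)² = 3.017e-08 m²
R_2 = (4.70×10^-7)(1.87)/(3.017e-08) = 29.13 Ω
Seg 3: A = πr² = π(1.8900e-05 m)² = 1.122e-09 m²
R_3 = (5.33×10^-8)(1.61)/(1.122e-09) = 76.47 Ω
R_total = R_1 + R_2 + R_3 = 106 Ω

106 Ω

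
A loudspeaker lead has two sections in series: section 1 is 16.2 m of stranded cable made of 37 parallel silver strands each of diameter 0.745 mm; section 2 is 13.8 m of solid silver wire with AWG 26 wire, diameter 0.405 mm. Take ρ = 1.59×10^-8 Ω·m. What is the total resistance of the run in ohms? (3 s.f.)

1.72 Ω

Section 1: A_strand = π(3.7250e-04)² = 4.359e-07 m²; R₁ = ρL/(N·A_s) = (1.59×10^-8)(16.2)/(37×4.359e-07) = 0.01597 Ω
Section 2: A = π(0.405/2 mm)² = π(2.0250e-04 m)² = 1.288e-07 m²
R₂ = (1.59×10^-8)(13.8)/(1.288e-07) = 1.703 Ω
R = R₁ + R₂ = 1.72 Ω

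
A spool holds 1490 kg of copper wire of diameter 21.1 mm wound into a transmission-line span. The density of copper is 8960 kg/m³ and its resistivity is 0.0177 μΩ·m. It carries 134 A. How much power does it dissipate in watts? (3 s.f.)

432 W

ρ = 0.0177 μΩ·m = 1.77×10^-8 Ω·m
A = π(d/2)² = π(1.0550e-02 m)² = 3.4967e-04 m²
L = m/(density·A) = 1490/(8960×3.4967e-04) = 475.6 m
R = ρL/A = (1.77×10^-8)(475.6)/(3.4967e-04) = 0.02407 Ω
P = I²R = (134)² × 0.02407 = 432 W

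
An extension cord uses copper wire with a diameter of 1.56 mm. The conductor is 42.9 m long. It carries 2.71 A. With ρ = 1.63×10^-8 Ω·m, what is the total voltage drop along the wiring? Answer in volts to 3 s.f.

0.991 V

A = π(d/2)² = π(7.8000e-04 m)² = 1.911e-06 m²
R = ρL/A = (1.63×10^-8)(42.9)/(1.911e-06) = 0.3659 Ω
V = IR = 2.71 × 0.3659 = 0.991 V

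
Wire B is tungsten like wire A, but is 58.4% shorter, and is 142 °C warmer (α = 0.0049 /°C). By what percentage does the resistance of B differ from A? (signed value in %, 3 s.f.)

-29.5%

R ∝ ρL/d² with ρ ∝ (1+αΔT), so R_B/R_A = (1 − 58.4/100) × (1 + 0.0049×142)
= 0.416 × 1.696 = 0.7055
(R_B − R_A)/R_A = 0.7055 − 1 = -29.5%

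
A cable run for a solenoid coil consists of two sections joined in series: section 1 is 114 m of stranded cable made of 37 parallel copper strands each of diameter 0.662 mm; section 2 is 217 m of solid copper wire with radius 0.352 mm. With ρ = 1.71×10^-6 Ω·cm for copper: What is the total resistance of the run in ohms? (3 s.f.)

ρ = 1.71×10^-6 Ω·cm = 1.71×10^-8 Ω·m
Section 1: A_strand = π(3.3100e-04)² = 3.442e-07 m²; R₁ = ρL/(N·A_s) = (1.71×10^-8)(114)/(37×3.442e-07) = 0.1531 Ω
Section 2: A = πr² = π(3.5200e-04 m)² = 3.893e-07 m²
R₂ = (1.71×10^-8)(217)/(3.893e-07) = 9.533 Ω
R = R₁ + R₂ = 9.69 Ω

9.69 Ω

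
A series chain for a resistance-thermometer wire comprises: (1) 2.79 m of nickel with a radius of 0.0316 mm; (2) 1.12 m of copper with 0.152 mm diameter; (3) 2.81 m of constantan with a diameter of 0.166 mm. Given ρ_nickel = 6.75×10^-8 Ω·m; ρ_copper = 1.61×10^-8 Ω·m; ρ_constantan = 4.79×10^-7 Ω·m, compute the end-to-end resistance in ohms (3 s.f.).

Seg 1: A = πr² = π(3.1600e-05 m)² = 3.137e-09 m²
R_1 = (6.75×10^-8)(2.79)/(3.137e-09) = 60.03 Ω
Seg 2: A = π(d/2)² = π(7.6000e-05 m)² = 1.815e-08 m²
R_2 = (1.61×10^-8)(1.12)/(1.815e-08) = 0.9937 Ω
Seg 3: A = π(d/2)² = π(8.3000e-05 m)² = 2.164e-08 m²
R_3 = (4.79×10^-7)(2.81)/(2.164e-08) = 62.19 Ω
R_total = R_1 + R_2 + R_3 = 123 Ω

123 Ω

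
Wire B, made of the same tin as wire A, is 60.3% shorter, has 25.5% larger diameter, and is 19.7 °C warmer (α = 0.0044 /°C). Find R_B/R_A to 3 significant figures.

R ∝ ρL/d² with ρ ∝ (1+αΔT), so R_B/R_A = (1 − 60.3/100) × (1 + 25.5/100)⁻² × (1 + 0.0044×19.7)
= 0.397 × 0.6349 × 1.087 = 0.274

0.274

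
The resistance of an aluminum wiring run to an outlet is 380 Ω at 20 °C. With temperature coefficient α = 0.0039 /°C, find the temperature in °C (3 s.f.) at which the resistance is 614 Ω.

R = R₀(1 + α(T − T₀)) ⇒ T = T₀ + (R/R₀ − 1)/α
T = 20 + (614/380 − 1)/0.0039 = 20 + (0.6158)/0.0039 = 178 °C

178 °C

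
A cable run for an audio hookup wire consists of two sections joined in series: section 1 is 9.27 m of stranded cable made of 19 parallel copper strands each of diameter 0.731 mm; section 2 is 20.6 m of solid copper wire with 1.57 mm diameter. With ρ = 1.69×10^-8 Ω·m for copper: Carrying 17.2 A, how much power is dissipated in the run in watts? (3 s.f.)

Section 1: A_strand = π(3.6550e-04)² = 4.197e-07 m²; R₁ = ρL/(N·A_s) = (1.69×10^-8)(9.27)/(19×4.197e-07) = 0.01965 Ω
Section 2: A = π(d/2)² = π(7.8500e-04 m)² = 1.936e-06 m²
R₂ = (1.69×10^-8)(20.6)/(1.936e-06) = 0.1798 Ω
R = R₁ + R₂ = 0.1995 Ω
P = I²R = (17.2)² × 0.1995 = 59.0 W

59.0 W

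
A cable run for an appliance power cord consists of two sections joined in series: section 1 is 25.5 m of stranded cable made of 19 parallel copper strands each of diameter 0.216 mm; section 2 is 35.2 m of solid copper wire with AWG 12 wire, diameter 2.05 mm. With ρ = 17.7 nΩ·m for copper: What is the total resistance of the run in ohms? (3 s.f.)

0.837 Ω

ρ = 17.7 nΩ·m = 1.77×10^-8 Ω·m
Section 1: A_strand = π(1.0800e-04)² = 3.664e-08 m²; R₁ = ρL/(N·A_s) = (1.77×10^-8)(25.5)/(19×3.664e-08) = 0.6483 Ω
Section 2: A = π(2.05/2 mm)² = π(1.0250e-03 m)² = 3.301e-06 m²
R₂ = (1.77×10^-8)(35.2)/(3.301e-06) = 0.1888 Ω
R = R₁ + R₂ = 0.837 Ω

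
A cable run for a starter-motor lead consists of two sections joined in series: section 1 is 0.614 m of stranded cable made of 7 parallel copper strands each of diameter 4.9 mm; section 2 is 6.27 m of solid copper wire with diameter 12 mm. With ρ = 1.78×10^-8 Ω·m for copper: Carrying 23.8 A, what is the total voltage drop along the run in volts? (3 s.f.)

0.0255 V

Section 1: A_strand = π(2.4500e-03)² = 1.886e-05 m²; R₁ = ρL/(N·A_s) = (1.78×10^-8)(0.614)/(7×1.886e-05) = 8.280×10^-5 Ω
Section 2: A = π(d/2)² = π(6.0000e-03 m)² = 1.131e-04 m²
R₂ = (1.78×10^-8)(6.27)/(1.131e-04) = 9.868×10^-4 Ω
R = R₁ + R₂ = 0.00107 Ω
V = IR = 23.8 × 0.00107 = 0.0255 V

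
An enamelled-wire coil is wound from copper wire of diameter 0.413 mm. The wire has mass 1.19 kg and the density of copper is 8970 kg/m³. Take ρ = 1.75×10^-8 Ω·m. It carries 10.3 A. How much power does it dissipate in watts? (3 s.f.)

13700 W

A = π(d/2)² = π(2.0650e-04 m)² = 1.3396e-07 m²
L = m/(density·A) = 1.19/(8970×1.3396e-07) = 990.3 m
R = ρL/A = (1.75×10^-8)(990.3)/(1.3396e-07) = 129.4 Ω
P = I²R = (10.3)² × 129.4 = 13700 W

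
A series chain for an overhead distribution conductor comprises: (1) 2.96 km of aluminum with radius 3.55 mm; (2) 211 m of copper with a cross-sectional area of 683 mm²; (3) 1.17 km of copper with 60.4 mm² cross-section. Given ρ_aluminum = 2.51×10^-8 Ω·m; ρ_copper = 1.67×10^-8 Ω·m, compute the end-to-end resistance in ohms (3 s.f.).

Seg 1: A = πr² = π(3.5500e-03 m)² = 3.959e-05 m²
R_1 = (2.51×10^-8)(2960)/(3.959e-05) = 1.877 Ω
Seg 2: A = 683 mm² = 6.830e-04 m²
R_2 = (1.67×10^-8)(211)/(6.830e-04) = 0.005159 Ω
Seg 3: A = 60.4 mm² = 6.040e-05 m²
R_3 = (1.67×10^-8)(1170)/(6.040e-05) = 0.3235 Ω
R_total = R_1 + R_2 + R_3 = 2.21 Ω

2.21 Ω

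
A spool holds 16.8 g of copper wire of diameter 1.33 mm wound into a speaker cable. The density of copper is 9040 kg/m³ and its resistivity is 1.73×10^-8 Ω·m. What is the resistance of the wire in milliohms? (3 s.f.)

A = π(d/2)² = π(6.6500e-04 m)² = 1.3893e-06 m²
L = m/(density·A) = 0.0168/(9040×1.3893e-06) = 1.338 m
R = ρL/A = (1.73×10^-8)(1.338)/(1.3893e-06) = 16.7 mΩ

16.7 mΩ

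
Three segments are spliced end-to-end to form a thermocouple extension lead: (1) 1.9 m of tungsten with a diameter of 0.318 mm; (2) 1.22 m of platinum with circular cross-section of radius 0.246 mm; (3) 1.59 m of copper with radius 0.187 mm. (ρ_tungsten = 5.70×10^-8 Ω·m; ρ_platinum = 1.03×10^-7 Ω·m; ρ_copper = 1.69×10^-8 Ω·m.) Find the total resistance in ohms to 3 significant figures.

2.27 Ω

Seg 1: A = π(d/2)² = π(1.5900e-04 m)² = 7.942e-08 m²
R_1 = (5.70×10^-8)(1.9)/(7.942e-08) = 1.364 Ω
Seg 2: A = πr² = π(2.4600e-04 m)² = 1.901e-07 m²
R_2 = (1.03×10^-7)(1.22)/(1.901e-07) = 0.661 Ω
Seg 3: A = πr² = π(1.8700e-04 m)² = 1.099e-07 m²
R_3 = (1.69×10^-8)(1.59)/(1.099e-07) = 0.2446 Ω
R_total = R_1 + R_2 + R_3 = 2.27 Ω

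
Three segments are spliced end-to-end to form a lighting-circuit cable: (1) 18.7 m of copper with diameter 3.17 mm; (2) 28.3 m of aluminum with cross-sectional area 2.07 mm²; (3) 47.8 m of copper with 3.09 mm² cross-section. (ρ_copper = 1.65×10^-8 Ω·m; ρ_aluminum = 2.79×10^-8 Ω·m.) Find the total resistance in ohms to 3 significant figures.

0.676 Ω

Seg 1: A = π(d/2)² = π(1.5850e-03 m)² = 7.892e-06 m²
R_1 = (1.65×10^-8)(18.7)/(7.892e-06) = 0.03909 Ω
Seg 2: A = 2.07 mm² = 2.070e-06 m²
R_2 = (2.79×10^-8)(28.3)/(2.070e-06) = 0.3814 Ω
Seg 3: A = 3.09 mm² = 3.090e-06 m²
R_3 = (1.65×10^-8)(47.8)/(3.090e-06) = 0.2552 Ω
R_total = R_1 + R_2 + R_3 = 0.676 Ω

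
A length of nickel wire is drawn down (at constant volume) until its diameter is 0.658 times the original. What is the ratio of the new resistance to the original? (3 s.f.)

Volume constant ⇒ L' = L/r² with r = 0.658. R' = ρL'/A' = ρ(L/r²)/(πr²d₀²/4) = R/r⁴.
Factor = 5.33

5.33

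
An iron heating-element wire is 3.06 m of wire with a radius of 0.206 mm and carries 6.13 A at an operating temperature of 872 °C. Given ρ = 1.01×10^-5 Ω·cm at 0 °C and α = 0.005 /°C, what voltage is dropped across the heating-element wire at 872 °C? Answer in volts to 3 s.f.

ρ = 1.01×10^-5 Ω·cm = 1.01×10^-7 Ω·m
A = πr² = π(2.0600e-04 m)² = 1.333e-07 m²
R₍0₎ = ρL/A = (1.01×10^-7)(3.06)/(1.333e-07) = 2.318 Ω
R₍872₎ = R₍0₎(1 + αΔT) = 2.318 × (1 + 0.005×872) = 12.43 Ω
V = IR = 6.13 × 12.43 = 76.2 V

76.2 V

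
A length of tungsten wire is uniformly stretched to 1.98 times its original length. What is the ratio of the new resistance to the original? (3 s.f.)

Volume constant ⇒ A' = A/k with k = 1.98. R' = ρ(kL)/(A/k) = k²R.
Factor = 3.92

3.92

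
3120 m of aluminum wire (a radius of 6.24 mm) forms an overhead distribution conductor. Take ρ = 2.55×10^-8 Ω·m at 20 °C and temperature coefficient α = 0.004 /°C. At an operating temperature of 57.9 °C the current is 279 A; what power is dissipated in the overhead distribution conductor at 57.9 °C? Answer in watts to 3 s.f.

A = πr² = π(6.2400e-03 m)² = 1.223e-04 m²
R₍20₎ = ρL/A = (2.55×10^-8)(3120)/(1.223e-04) = 0.6504 Ω
R₍57.9₎ = R₍20₎(1 + αΔT) = 0.6504 × (1 + 0.004×37.9) = 0.749 Ω
P = I²R = (279)² × 0.749 = 58300 W

58300 W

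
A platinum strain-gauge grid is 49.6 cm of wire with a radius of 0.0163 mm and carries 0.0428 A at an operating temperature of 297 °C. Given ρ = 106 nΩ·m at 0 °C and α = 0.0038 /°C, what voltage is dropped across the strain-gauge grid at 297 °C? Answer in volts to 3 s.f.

5.74 V

ρ = 106 nΩ·m = 1.06×10^-7 Ω·m
A = πr² = π(1.6300e-05 m)² = 8.347e-10 m²
R₍0₎ = ρL/A = (1.06×10^-7)(0.496)/(8.347e-10) = 62.99 Ω
R₍297₎ = R₍0₎(1 + αΔT) = 62.99 × (1 + 0.0038×297) = 134.1 Ω
V = IR = 0.0428 × 134.1 = 5.74 V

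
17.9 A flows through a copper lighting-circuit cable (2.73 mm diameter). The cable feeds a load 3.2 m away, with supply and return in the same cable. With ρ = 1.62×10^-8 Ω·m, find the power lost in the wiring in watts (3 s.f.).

5.68 W

A = π(d/2)² = π(1.3650e-03 m)² = 5.853e-06 m²
Total conductor length (both ways) L = 2 × 3.2 = 6.4 m
R = ρL/A = (1.62×10^-8)(6.4)/(5.853e-06) = 0.01771 Ω
P = I²R = (17.9)² × 0.01771 = 5.68 W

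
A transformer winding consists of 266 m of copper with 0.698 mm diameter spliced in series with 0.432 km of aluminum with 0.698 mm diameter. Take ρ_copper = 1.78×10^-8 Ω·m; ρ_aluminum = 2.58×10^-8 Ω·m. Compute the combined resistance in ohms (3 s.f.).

Segment 1: A = π(d/2)² = π(3.4900e-04 m)² = 3.826e-07 m²
R₁ = ρL/A = (1.78×10^-8)(266)/(3.826e-07) = 12.37 Ω
R₂ = (2.58×10^-8)(432)/(3.826e-07) = 29.13 Ω
R = R₁ + R₂ = 41.5 Ω

41.5 Ω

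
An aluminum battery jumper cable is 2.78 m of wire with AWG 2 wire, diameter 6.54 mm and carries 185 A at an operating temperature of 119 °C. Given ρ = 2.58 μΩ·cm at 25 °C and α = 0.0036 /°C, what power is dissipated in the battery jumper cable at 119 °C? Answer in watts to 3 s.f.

97.8 W

ρ = 2.58 μΩ·cm = 2.58×10^-8 Ω·m
A = π(6.54/2 mm)² = π(3.2700e-03 m)² = 3.359e-05 m²
R₍25₎ = ρL/A = (2.58×10^-8)(2.78)/(3.359e-05) = 0.002135 Ω
R₍119₎ = R₍25₎(1 + αΔT) = 0.002135 × (1 + 0.0036×94) = 0.002858 Ω
P = I²R = (185)² × 0.002858 = 97.8 W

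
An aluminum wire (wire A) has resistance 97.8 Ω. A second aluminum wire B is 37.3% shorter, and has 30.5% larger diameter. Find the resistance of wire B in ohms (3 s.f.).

36.0 Ω

R ∝ L/d², so R_B/R_A = (1 − 37.3/100) × (1 + 30.5/100)⁻²
= 0.627 × 0.5872 = 0.3682
R_B = 0.3682 × 97.8 = 36.0 Ω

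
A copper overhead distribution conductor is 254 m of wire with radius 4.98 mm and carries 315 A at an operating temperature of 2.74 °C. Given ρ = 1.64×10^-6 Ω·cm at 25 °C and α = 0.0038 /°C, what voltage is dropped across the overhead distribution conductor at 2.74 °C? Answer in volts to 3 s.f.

ρ = 1.64×10^-6 Ω·cm = 1.64×10^-8 Ω·m
A = πr² = π(4.9800e-03 m)² = 7.791e-05 m²
R₍25₎ = ρL/A = (1.64×10^-8)(254)/(7.791e-05) = 0.05346 Ω
R₍2.74₎ = R₍25₎(1 + αΔT) = 0.05346 × (1 + 0.0038×-22.3) = 0.04894 Ω
V = IR = 315 × 0.04894 = 15.4 V

15.4 V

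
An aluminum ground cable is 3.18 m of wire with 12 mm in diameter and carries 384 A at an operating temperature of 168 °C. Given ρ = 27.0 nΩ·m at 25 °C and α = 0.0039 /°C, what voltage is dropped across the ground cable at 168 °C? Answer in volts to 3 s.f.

0.454 V

ρ = 27.0 nΩ·m = 2.70×10^-8 Ω·m
A = π(d/2)² = π(6.0000e-03 m)² = 1.131e-04 m²
R₍25₎ = ρL/A = (2.70×10^-8)(3.18)/(1.131e-04) = 7.592×10^-4 Ω
R₍168₎ = R₍25₎(1 + αΔT) = 7.592×10^-4 × (1 + 0.0039×143) = 0.001183 Ω
V = IR = 384 × 0.001183 = 0.454 V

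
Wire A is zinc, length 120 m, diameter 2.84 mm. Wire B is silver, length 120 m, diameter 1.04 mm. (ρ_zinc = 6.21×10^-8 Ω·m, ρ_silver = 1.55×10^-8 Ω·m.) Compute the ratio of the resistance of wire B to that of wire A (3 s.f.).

R ∝ ρL/d², so R_B/R_A = (ρ_B/ρ_A) × (d_A/d_B)²
= (1.55×10^-8/6.21×10^-8) × (2.84/1.04)² = 1.86

1.86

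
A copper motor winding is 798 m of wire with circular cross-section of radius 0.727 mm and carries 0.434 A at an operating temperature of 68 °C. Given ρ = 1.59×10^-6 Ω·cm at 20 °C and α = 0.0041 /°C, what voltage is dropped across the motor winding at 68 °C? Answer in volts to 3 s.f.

3.97 V

ρ = 1.59×10^-6 Ω·cm = 1.59×10^-8 Ω·m
A = πr² = π(7.2700e-04 m)² = 1.660e-06 m²
R₍20₎ = ρL/A = (1.59×10^-8)(798)/(1.660e-06) = 7.642 Ω
R₍68₎ = R₍20₎(1 + αΔT) = 7.642 × (1 + 0.0041×48) = 9.145 Ω
V = IR = 0.434 × 9.145 = 3.97 V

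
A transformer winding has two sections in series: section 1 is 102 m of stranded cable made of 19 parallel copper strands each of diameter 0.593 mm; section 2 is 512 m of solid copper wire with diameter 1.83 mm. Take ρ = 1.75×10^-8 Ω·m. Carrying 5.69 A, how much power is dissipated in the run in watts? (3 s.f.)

Section 1: A_strand = π(2.9650e-04)² = 2.762e-07 m²; R₁ = ρL/(N·A_s) = (1.75×10^-8)(102)/(19×2.762e-07) = 0.3402 Ω
Section 2: A = π(d/2)² = π(9.1500e-04 m)² = 2.630e-06 m²
R₂ = (1.75×10^-8)(512)/(2.630e-06) = 3.407 Ω
R = R₁ + R₂ = 3.747 Ω
P = I²R = (5.69)² × 3.747 = 121 W

121 W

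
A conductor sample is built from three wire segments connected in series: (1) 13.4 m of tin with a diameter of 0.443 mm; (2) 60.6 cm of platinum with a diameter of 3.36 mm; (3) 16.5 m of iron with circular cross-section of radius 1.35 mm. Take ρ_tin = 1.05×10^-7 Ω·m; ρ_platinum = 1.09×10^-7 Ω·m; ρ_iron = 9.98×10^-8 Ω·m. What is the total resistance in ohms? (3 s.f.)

9.42 Ω

Seg 1: A = π(d/2)² = π(2.2150e-04 m)² = 1.541e-07 m²
R_1 = (1.05×10^-7)(13.4)/(1.541e-07) = 9.128 Ω
Seg 2: A = π(d/2)² = π(1.6800e-03 m)² = 8.867e-06 m²
R_2 = (1.09×10^-7)(0.606)/(8.867e-06) = 0.00745 Ω
Seg 3: A = πr² = π(1.3500e-03 m)² = 5.726e-06 m²
R_3 = (9.98×10^-8)(16.5)/(5.726e-06) = 0.2876 Ω
R_total = R_1 + R_2 + R_3 = 9.42 Ω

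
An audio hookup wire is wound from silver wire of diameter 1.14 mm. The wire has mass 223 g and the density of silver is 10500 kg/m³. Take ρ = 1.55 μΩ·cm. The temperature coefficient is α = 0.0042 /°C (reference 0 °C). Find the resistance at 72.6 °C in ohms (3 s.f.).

0.412 Ω

ρ = 1.55 μΩ·cm = 1.55×10^-8 Ω·m
A = π(d/2)² = π(5.7000e-04 m)² = 1.0207e-06 m²
L = m/(density·A) = 0.223/(10500×1.0207e-06) = 20.81 m
R = ρL/A = (1.55×10^-8)(20.81)/(1.0207e-06) = 0.316 Ω
R(72.6 °C) = 0.316 × (1 + 0.0042×72.6) = 0.412 Ω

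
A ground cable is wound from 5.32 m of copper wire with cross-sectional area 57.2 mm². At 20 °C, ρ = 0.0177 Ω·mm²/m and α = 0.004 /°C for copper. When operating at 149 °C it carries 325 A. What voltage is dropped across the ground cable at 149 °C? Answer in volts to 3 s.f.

0.811 V

ρ = 0.0177 Ω·mm²/m = 1.77×10^-8 Ω·m
A = 57.2 mm² = 5.720e-05 m²
R₍20₎ = ρL/A = (1.77×10^-8)(5.32)/(5.720e-05) = 0.001646 Ω
R₍149₎ = R₍20₎(1 + αΔT) = 0.001646 × (1 + 0.004×129) = 0.002496 Ω
V = IR = 325 × 0.002496 = 0.811 V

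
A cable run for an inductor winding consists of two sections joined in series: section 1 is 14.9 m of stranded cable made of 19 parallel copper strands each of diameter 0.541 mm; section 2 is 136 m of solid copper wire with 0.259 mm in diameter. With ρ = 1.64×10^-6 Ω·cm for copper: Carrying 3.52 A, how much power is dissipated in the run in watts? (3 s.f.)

ρ = 1.64×10^-6 Ω·cm = 1.64×10^-8 Ω·m
Section 1: A_strand = π(2.7050e-04)² = 2.299e-07 m²; R₁ = ρL/(N·A_s) = (1.64×10^-8)(14.9)/(19×2.299e-07) = 0.05595 Ω
Section 2: A = π(d/2)² = π(1.2950e-04 m)² = 5.269e-08 m²
R₂ = (1.64×10^-8)(136)/(5.269e-08) = 42.33 Ω
R = R₁ + R₂ = 42.39 Ω
P = I²R = (3.52)² × 42.39 = 525 W

525 W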